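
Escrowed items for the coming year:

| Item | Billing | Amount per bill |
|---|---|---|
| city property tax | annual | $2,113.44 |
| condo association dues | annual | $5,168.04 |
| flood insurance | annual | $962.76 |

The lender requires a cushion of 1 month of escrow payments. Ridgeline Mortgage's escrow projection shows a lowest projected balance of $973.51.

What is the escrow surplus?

City property tax = $2,113.44
Condo association dues = $5,168.04
Flood insurance = $962.76
Total per year = $2,113.44 + $5,168.04 + $962.76 = $8,244.24
Per month = $8,244.24 / 12 = $687.02
Required cushion = 1 × $687.02 = $687.02
Surplus = $973.51 − $687.02 = $286.49

$286.49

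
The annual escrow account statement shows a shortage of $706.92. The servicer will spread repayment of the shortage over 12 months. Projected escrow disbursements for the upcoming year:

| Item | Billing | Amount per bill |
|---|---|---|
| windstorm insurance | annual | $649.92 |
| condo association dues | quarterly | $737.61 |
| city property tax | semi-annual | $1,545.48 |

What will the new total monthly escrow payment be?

Windstorm insurance = $649.92/yr
Condo association dues = $737.61 × 4 = $2,950.44/yr
City property tax = $1,545.48 × 2 = $3,090.96/yr
Total per year = $649.92 + $2,950.44 + $3,090.96 = $6,691.32
Monthly escrow = $6,691.32 ÷ 12 = $557.61
Shortage per month = $706.92 ÷ 12 = $58.91
Adjusted monthly = $557.61 + $58.91 = $616.52

$616.52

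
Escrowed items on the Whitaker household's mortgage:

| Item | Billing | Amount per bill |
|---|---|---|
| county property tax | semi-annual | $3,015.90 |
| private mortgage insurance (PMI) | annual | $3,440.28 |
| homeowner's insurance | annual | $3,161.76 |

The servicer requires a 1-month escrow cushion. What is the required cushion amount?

$1,052.82

County property tax = $3,015.90 × 2 = $6,031.80 per year
Private mortgage insurance (PMI) = $3,440.28 per year
Homeowner's insurance = $3,161.76 per year
Annual escrow total = $12,633.84
Per month = $12,633.84 / 12 = $1,052.82
Required cushion = 1 × $1,052.82 = $1,052.82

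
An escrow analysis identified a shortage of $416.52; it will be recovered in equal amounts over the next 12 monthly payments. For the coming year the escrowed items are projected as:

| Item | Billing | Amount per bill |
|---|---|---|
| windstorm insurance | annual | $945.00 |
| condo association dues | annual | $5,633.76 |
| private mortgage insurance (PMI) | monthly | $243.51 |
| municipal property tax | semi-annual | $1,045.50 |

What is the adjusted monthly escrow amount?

$1,000.70

Windstorm insurance: $945.00 per year
Condo association dues: $5,633.76 per year
Private mortgage insurance (PMI): $243.51 × 12 = $2,922.12 per year
Municipal property tax: $1,045.50 × 2 = $2,091.00 per year
Total per year = $945.00 + $5,633.76 + $2,922.12 + $2,091.00 = $11,591.88
Per month = $11,591.88 / 12 = $965.99
Shortage spread = $416.52 ÷ 12 = $34.71/mo
Adjusted monthly = $965.99 + $34.71 = $1,000.70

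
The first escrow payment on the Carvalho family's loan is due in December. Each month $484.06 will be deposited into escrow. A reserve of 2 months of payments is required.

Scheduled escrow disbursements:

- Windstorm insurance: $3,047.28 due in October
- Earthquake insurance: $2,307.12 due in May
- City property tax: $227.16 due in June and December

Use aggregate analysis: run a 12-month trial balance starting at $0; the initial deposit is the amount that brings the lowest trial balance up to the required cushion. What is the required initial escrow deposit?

$1,452.18

Cushion = 2 × $484.06 = $968.12
Trial balance (start $0, +$484.06 each month, − disbursements):
  Dec: +$484.06 − $227.16 → $256.90
  Jan: +$484.06 → $740.96
  Feb: +$484.06 → $1,225.02
  Mar: +$484.06 → $1,709.08
  Apr: +$484.06 → $2,193.14
  May: +$484.06 − $2,307.12 → $370.08
  Jun: +$484.06 − $227.16 → $626.98
  Jul: +$484.06 → $1,111.04
  Aug: +$484.06 → $1,595.10
  Sep: +$484.06 → $2,079.16
  Oct: +$484.06 − $3,047.28 → -$484.06
  Nov: +$484.06 → $0.00
Lowest trial balance = -$484.06 (Oct)
Initial deposit = cushion − low point = $968.12 − (-$484.06) = $1,452.18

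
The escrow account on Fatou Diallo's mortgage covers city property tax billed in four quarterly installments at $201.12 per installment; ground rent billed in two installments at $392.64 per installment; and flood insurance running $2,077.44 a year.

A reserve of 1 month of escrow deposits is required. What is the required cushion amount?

City property tax = $201.12 × 4 = $804.48/yr
Ground rent = $392.64 × 2 = $785.28/yr
Flood insurance = $2,077.44/yr
Total annual escrow = $804.48 + $785.28 + $2,077.44 = $3,667.20
Monthly = $3,667.20 ÷ 12 = $305.60
Reserve = 1 × $305.60 = $305.60

$305.60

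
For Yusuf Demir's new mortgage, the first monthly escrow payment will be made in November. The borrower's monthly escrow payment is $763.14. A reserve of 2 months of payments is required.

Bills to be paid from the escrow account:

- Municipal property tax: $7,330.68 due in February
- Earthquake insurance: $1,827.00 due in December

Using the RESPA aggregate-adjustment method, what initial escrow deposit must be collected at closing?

$7,631.40

Cushion = 2 × $763.14 = $1,526.28
Trial balance (start $0, +$763.14 each month, − disbursements):
  Nov: +$763.14 → $763.14
  Dec: +$763.14 − $1,827.00 → -$300.72
  Jan: +$763.14 → $462.42
  Feb: +$763.14 − $7,330.68 → -$6,105.12
  Mar: +$763.14 → -$5,341.98
  Apr: +$763.14 → -$4,578.84
  May: +$763.14 → -$3,815.70
  Jun: +$763.14 → -$3,052.56
  Jul: +$763.14 → -$2,289.42
  Aug: +$763.14 → -$1,526.28
  Sep: +$763.14 → -$763.14
  Oct: +$763.14 → $0.00
Lowest trial balance = -$6,105.12 (Feb)
Initial deposit = cushion − low point = $1,526.28 − (-$6,105.12) = $7,631.40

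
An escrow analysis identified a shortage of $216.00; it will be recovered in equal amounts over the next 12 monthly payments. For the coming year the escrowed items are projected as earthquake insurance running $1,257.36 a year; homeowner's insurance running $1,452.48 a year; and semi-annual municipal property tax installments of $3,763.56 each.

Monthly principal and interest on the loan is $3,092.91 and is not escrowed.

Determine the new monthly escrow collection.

Earthquake insurance: $1,257.36 per year
Homeowner's insurance: $1,452.48 per year
Municipal property tax: $3,763.56 × 2 = $7,527.12 per year
Yearly total = $1,257.36 + $1,452.48 + $7,527.12 = $10,236.96
Monthly = $10,236.96 ÷ 12 = $853.08
Monthly shortage recovery: $216.00 / 12 = $18.00
Adjusted monthly = $853.08 + $18.00 = $871.08

$871.08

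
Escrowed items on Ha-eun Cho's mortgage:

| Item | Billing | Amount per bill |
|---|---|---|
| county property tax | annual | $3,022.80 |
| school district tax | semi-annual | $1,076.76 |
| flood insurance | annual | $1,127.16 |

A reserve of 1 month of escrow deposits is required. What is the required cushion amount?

County property tax: $3,022.80
School district tax: $1,076.76 × 2 = $2,153.52
Flood insurance: $1,127.16
Yearly total = $6,303.48
Base monthly escrow = $6,303.48 / 12 = $525.29
Cushion = 1 × $525.29 = $525.29

$525.29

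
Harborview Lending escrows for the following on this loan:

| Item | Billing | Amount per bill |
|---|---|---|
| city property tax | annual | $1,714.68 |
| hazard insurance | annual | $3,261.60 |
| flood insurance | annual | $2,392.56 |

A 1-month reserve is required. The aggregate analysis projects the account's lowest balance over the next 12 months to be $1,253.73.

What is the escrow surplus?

$639.66

City property tax = $1,714.68 per year
Hazard insurance = $3,261.60 per year
Flood insurance = $2,392.56 per year
Combined annual = $7,368.84
Base monthly escrow = $7,368.84 / 12 = $614.07
Required reserve = 1 × $614.07 = $614.07
Surplus = $1,253.73 − $614.07 = $639.66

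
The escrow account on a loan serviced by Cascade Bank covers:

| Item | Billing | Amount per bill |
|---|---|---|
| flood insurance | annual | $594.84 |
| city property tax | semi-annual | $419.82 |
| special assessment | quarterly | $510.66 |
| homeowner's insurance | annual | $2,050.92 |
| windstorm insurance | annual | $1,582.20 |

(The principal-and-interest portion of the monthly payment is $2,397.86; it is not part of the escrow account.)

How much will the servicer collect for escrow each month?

$592.52

Flood insurance — $594.84/yr
City property tax — $419.82 × 2 = $839.64/yr
Special assessment — $510.66 × 4 = $2,042.64/yr
Homeowner's insurance — $2,050.92/yr
Windstorm insurance — $1,582.20/yr
Total annual escrow = $7,110.24
Per month = $7,110.24 ÷ 12 = $592.52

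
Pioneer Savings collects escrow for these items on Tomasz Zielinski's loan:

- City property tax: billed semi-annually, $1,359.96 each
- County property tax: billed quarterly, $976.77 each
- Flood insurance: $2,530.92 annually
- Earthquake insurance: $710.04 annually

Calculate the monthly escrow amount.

City property tax = $1,359.96 × 2 = $2,719.92/yr
County property tax = $976.77 × 4 = $3,907.08/yr
Flood insurance = $2,530.92/yr
Earthquake insurance = $710.04/yr
Combined annual = $9,867.96
Monthly = $9,867.96 / 12 = $822.33

$822.33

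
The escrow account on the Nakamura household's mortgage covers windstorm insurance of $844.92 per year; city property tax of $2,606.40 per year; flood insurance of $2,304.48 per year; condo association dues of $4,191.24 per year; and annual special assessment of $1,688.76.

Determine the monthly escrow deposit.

$969.65

Windstorm insurance = $844.92 per year
City property tax = $2,606.40 per year
Flood insurance = $2,304.48 per year
Condo association dues = $4,191.24 per year
Special assessment = $1,688.76 per year
Yearly total = $11,635.80
Per month = $11,635.80 ÷ 12 = $969.65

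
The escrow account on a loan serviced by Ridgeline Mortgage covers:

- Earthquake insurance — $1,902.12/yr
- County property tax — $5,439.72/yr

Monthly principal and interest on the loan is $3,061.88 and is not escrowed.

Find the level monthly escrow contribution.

Earthquake insurance: $1,902.12
County property tax: $5,439.72
Yearly total = $1,902.12 + $5,439.72 = $7,341.84
Base monthly escrow = $7,341.84 ÷ 12 = $611.82

$611.82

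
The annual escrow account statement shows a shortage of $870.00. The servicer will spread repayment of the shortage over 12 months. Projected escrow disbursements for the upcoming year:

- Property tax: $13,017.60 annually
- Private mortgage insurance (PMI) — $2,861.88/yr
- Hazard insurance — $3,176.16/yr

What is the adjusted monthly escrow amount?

Property tax: $13,017.60 per year
Private mortgage insurance (PMI): $2,861.88 per year
Hazard insurance: $3,176.16 per year
Total annual escrow = $19,055.64
Monthly = $19,055.64 / 12 = $1,587.97
Shortage spread = $870.00 / 12 = $72.50/mo
New monthly escrow = $1,587.97 + $72.50 = $1,660.47

$1,660.47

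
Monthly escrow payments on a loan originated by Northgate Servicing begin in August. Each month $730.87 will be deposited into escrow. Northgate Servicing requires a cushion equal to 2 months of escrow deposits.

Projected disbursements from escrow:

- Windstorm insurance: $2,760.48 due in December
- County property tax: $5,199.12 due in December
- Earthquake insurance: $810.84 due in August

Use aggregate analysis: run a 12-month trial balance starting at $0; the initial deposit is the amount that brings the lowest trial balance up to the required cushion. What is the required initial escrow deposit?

Cushion = 2 × $730.87 = $1,461.74
Trial balance (start $0, +$730.87 each month, − disbursements):
  Aug: +$730.87 − $810.84 → -$79.97
  Sep: +$730.87 → $650.90
  Oct: +$730.87 → $1,381.77
  Nov: +$730.87 → $2,112.64
  Dec: +$730.87 − $7,959.60 → -$5,116.09
  Jan: +$730.87 → -$4,385.22
  Feb: +$730.87 → -$3,654.35
  Mar: +$730.87 → -$2,923.48
  Apr: +$730.87 → -$2,192.61
  May: +$730.87 → -$1,461.74
  Jun: +$730.87 → -$730.87
  Jul: +$730.87 → $0.00
Lowest trial balance = -$5,116.09 (Dec)
Initial deposit = cushion − low point = $1,461.74 − (-$5,116.09) = $6,577.83

$6,577.83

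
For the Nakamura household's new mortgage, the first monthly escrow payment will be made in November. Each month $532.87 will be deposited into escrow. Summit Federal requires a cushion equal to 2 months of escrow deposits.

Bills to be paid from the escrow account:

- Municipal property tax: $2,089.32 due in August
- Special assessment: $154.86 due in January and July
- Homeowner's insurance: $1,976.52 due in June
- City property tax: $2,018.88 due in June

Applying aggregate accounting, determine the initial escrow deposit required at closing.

$2,131.48

Cushion = 2 × $532.87 = $1,065.74
Trial balance (start $0, +$532.87 each month, − disbursements):
  Nov: +$532.87 → $532.87
  Dec: +$532.87 → $1,065.74
  Jan: +$532.87 − $154.86 → $1,443.75
  Feb: +$532.87 → $1,976.62
  Mar: +$532.87 → $2,509.49
  Apr: +$532.87 → $3,042.36
  May: +$532.87 → $3,575.23
  Jun: +$532.87 − $3,995.40 → $112.70
  Jul: +$532.87 − $154.86 → $490.71
  Aug: +$532.87 − $2,089.32 → -$1,065.74
  Sep: +$532.87 → -$532.87
  Oct: +$532.87 → $0.00
Lowest trial balance = -$1,065.74 (Aug)
Initial deposit = cushion − low point = $1,065.74 − (-$1,065.74) = $2,131.48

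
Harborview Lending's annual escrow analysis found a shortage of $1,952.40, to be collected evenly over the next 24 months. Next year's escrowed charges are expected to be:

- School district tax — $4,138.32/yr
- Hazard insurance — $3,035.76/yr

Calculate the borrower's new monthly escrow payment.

$679.19

School district tax — $4,138.32 per year
Hazard insurance — $3,035.76 per year
Total annual escrow = $4,138.32 + $3,035.76 = $7,174.08
Monthly = $7,174.08 / 12 = $597.84
Shortage per month = $1,952.40 / 24 = $81.35
New monthly escrow = $597.84 + $81.35 = $679.19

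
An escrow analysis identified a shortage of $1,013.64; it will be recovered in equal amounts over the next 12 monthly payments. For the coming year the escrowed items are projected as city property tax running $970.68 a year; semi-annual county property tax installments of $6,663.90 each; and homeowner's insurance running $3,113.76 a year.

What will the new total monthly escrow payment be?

City property tax: $970.68 per year
County property tax: $6,663.90 × 2 = $13,327.80 per year
Homeowner's insurance: $3,113.76 per year
Combined annual = $970.68 + $13,327.80 + $3,113.76 = $17,412.24
Monthly escrow = $17,412.24 / 12 = $1,451.02
Shortage spread = $1,013.64 ÷ 12 = $84.47/mo
New monthly escrow = $1,451.02 + $84.47 = $1,535.49

$1,535.49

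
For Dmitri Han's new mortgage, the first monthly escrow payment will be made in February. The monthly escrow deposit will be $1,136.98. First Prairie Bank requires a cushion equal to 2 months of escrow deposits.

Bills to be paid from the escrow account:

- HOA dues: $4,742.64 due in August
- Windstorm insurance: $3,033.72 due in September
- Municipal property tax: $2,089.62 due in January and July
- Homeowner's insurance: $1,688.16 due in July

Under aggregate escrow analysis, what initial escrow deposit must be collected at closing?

Cushion = 2 × $1,136.98 = $2,273.96
Trial balance (start $0, +$1,136.98 each month, − disbursements):
  Feb: +$1,136.98 → $1,136.98
  Mar: +$1,136.98 → $2,273.96
  Apr: +$1,136.98 → $3,410.94
  May: +$1,136.98 → $4,547.92
  Jun: +$1,136.98 → $5,684.90
  Jul: +$1,136.98 − $3,777.78 → $3,044.10
  Aug: +$1,136.98 − $4,742.64 → -$561.56
  Sep: +$1,136.98 − $3,033.72 → -$2,458.30
  Oct: +$1,136.98 → -$1,321.32
  Nov: +$1,136.98 → -$184.34
  Dec: +$1,136.98 → $952.64
  Jan: +$1,136.98 − $2,089.62 → $0.00
Lowest trial balance = -$2,458.30 (Sep)
Initial deposit = cushion − low point = $2,273.96 − (-$2,458.30) = $4,732.26

$4,732.26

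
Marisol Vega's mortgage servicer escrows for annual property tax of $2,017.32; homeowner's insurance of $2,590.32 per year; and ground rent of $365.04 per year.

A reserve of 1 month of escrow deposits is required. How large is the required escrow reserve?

$414.39

Property tax = $2,017.32/yr
Homeowner's insurance = $2,590.32/yr
Ground rent = $365.04/yr
Total per year = $2,017.32 + $2,590.32 + $365.04 = $4,972.68
Base monthly escrow = $4,972.68 / 12 = $414.39
Required cushion = 1 × $414.39 = $414.39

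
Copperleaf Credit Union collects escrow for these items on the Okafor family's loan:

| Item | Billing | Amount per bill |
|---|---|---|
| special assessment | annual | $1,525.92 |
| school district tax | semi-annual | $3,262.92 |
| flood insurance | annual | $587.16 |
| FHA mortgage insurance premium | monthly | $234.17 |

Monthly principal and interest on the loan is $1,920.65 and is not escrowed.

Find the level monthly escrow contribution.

Special assessment — $1,525.92 annually
School district tax — $3,262.92 × 2 = $6,525.84 annually
Flood insurance — $587.16 annually
FHA mortgage insurance premium — $234.17 × 12 = $2,810.04 annually
Total per year = $11,448.96
Per month = $11,448.96 ÷ 12 = $954.08

$954.08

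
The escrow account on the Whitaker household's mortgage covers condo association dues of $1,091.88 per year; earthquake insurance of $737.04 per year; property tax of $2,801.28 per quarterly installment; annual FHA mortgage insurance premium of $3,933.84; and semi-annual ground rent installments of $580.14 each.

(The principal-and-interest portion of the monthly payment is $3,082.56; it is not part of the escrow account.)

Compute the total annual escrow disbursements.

Condo association dues — $1,091.88 annually
Earthquake insurance — $737.04 annually
Property tax — $2,801.28 × 4 = $11,205.12 annually
FHA mortgage insurance premium — $3,933.84 annually
Ground rent — $580.14 × 2 = $1,160.28 annually
Total per year = $1,091.88 + $737.04 + $11,205.12 + $3,933.84 + $1,160.28 = $18,128.16

$18,128.16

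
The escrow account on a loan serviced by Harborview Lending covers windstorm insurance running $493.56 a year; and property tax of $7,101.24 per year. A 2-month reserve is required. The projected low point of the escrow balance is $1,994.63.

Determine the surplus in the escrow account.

$728.83

Windstorm insurance — $493.56 per year
Property tax — $7,101.24 per year
Total per year = $493.56 + $7,101.24 = $7,594.80
Monthly = $7,594.80 / 12 = $632.90
Cushion = 2 × $632.90 = $1,265.80
Surplus = $1,994.63 − $1,265.80 = $728.83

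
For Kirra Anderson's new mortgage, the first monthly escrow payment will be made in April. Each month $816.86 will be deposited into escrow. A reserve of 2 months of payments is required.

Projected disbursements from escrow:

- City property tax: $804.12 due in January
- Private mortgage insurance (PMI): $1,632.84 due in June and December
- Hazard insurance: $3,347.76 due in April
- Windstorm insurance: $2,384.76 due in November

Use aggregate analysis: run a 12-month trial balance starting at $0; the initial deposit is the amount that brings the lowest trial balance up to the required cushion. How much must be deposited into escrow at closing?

$4,164.62

Cushion = 2 × $816.86 = $1,633.72
Trial balance (start $0, +$816.86 each month, − disbursements):
  Apr: +$816.86 − $3,347.76 → -$2,530.90
  May: +$816.86 → -$1,714.04
  Jun: +$816.86 − $1,632.84 → -$2,530.02
  Jul: +$816.86 → -$1,713.16
  Aug: +$816.86 → -$896.30
  Sep: +$816.86 → -$79.44
  Oct: +$816.86 → $737.42
  Nov: +$816.86 − $2,384.76 → -$830.48
  Dec: +$816.86 − $1,632.84 → -$1,646.46
  Jan: +$816.86 − $804.12 → -$1,633.72
  Feb: +$816.86 → -$816.86
  Mar: +$816.86 → $0.00
Lowest trial balance = -$2,530.90 (Apr)
Initial deposit = cushion − low point = $1,633.72 − (-$2,530.90) = $4,164.62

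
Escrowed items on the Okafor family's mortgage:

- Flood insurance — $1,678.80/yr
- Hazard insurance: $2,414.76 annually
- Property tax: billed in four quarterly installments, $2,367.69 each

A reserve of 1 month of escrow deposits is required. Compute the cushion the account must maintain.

Flood insurance — $1,678.80 annually
Hazard insurance — $2,414.76 annually
Property tax — $2,367.69 × 4 = $9,470.76 annually
Total annual escrow = $1,678.80 + $2,414.76 + $9,470.76 = $13,564.32
Per month = $13,564.32 ÷ 12 = $1,130.36
Required cushion = 1 × $1,130.36 = $1,130.36

$1,130.36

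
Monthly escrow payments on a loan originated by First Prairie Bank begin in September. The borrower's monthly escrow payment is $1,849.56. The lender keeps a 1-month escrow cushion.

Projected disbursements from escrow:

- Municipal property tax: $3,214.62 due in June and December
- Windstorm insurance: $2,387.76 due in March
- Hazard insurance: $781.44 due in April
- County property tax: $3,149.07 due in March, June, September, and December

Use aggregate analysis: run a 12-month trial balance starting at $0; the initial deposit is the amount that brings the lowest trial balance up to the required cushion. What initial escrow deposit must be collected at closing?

$5,548.68

Cushion = 1 × $1,849.56 = $1,849.56
Trial balance (start $0, +$1,849.56 each month, − disbursements):
  Sep: +$1,849.56 − $3,149.07 → -$1,299.51
  Oct: +$1,849.56 → $550.05
  Nov: +$1,849.56 → $2,399.61
  Dec: +$1,849.56 − $6,363.69 → -$2,114.52
  Jan: +$1,849.56 → -$264.96
  Feb: +$1,849.56 → $1,584.60
  Mar: +$1,849.56 − $5,536.83 → -$2,102.67
  Apr: +$1,849.56 − $781.44 → -$1,034.55
  May: +$1,849.56 → $815.01
  Jun: +$1,849.56 − $6,363.69 → -$3,699.12
  Jul: +$1,849.56 → -$1,849.56
  Aug: +$1,849.56 → $0.00
Lowest trial balance = -$3,699.12 (Jun)
Initial deposit = cushion − low point = $1,849.56 − (-$3,699.12) = $5,548.68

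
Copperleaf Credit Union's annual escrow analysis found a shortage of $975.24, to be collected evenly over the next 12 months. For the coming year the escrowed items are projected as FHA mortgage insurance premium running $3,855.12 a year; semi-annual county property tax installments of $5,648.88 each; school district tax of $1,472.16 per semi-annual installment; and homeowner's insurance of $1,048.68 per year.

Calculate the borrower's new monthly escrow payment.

FHA mortgage insurance premium: $3,855.12 per year
County property tax: $5,648.88 × 2 = $11,297.76 per year
School district tax: $1,472.16 × 2 = $2,944.32 per year
Homeowner's insurance: $1,048.68 per year
Combined annual = $3,855.12 + $11,297.76 + $2,944.32 + $1,048.68 = $19,145.88
Per month = $19,145.88 ÷ 12 = $1,595.49
Monthly shortage recovery: $975.24 ÷ 12 = $81.27
Adjusted monthly = $1,595.49 + $81.27 = $1,676.76

$1,676.76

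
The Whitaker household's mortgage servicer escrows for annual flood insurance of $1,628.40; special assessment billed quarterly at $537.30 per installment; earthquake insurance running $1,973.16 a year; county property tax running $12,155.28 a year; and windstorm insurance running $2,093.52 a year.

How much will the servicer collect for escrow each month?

$1,666.63

Flood insurance = $1,628.40
Special assessment = $537.30 × 4 = $2,149.20
Earthquake insurance = $1,973.16
County property tax = $12,155.28
Windstorm insurance = $2,093.52
Total annual escrow = $19,999.56
Base monthly escrow = $19,999.56 ÷ 12 = $1,666.63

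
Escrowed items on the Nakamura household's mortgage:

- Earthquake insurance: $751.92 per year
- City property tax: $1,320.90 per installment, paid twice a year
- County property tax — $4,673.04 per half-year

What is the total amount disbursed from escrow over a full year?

Earthquake insurance = $751.92 per year
City property tax = $1,320.90 × 2 = $2,641.80 per year
County property tax = $4,673.04 × 2 = $9,346.08 per year
Total annual escrow = $751.92 + $2,641.80 + $9,346.08 = $12,739.80

$12,739.80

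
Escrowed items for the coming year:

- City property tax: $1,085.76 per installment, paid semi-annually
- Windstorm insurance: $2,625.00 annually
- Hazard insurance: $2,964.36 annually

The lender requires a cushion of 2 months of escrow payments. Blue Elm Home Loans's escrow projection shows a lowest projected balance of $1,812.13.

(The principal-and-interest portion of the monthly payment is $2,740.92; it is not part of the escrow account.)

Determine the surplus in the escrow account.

City property tax — $1,085.76 × 2 = $2,171.52 annually
Windstorm insurance — $2,625.00 annually
Hazard insurance — $2,964.36 annually
Yearly total = $2,171.52 + $2,625.00 + $2,964.36 = $7,760.88
Monthly = $7,760.88 / 12 = $646.74
Cushion = 2 × $646.74 = $1,293.48
Excess over cushion: $1,812.13 − $1,293.48 = $518.65

$518.65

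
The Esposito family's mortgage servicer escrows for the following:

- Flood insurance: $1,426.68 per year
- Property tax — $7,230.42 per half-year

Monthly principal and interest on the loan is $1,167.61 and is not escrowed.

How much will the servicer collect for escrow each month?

Flood insurance = $1,426.68 annually
Property tax = $7,230.42 × 2 = $14,460.84 annually
Combined annual = $15,887.52
Monthly = $15,887.52 ÷ 12 = $1,323.96

$1,323.96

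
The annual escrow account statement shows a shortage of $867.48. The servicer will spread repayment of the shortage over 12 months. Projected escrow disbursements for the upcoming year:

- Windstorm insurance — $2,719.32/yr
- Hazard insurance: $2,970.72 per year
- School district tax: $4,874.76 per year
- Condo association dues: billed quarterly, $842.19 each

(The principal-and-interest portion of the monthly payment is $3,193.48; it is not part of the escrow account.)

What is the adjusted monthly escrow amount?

$1,233.42

Windstorm insurance — $2,719.32/yr
Hazard insurance — $2,970.72/yr
School district tax — $4,874.76/yr
Condo association dues — $842.19 × 4 = $3,368.76/yr
Yearly total = $2,719.32 + $2,970.72 + $4,874.76 + $3,368.76 = $13,933.56
Per month = $13,933.56 / 12 = $1,161.13
Shortage per month = $867.48 ÷ 12 = $72.29
New monthly escrow = $1,161.13 + $72.29 = $1,233.42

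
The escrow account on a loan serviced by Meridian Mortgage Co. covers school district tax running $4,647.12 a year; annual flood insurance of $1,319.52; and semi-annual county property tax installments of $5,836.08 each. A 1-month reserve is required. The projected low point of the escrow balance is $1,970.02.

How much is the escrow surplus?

$500.12

School district tax — $4,647.12/yr
Flood insurance — $1,319.52/yr
County property tax — $5,836.08 × 2 = $11,672.16/yr
Combined annual = $17,638.80
Monthly = $17,638.80 ÷ 12 = $1,469.90
Required cushion = 1 × $1,469.90 = $1,469.90
Surplus = $1,970.02 − $1,469.90 = $500.12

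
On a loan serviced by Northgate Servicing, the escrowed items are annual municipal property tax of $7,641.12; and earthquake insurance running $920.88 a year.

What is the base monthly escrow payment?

$713.50

Municipal property tax — $7,641.12/yr
Earthquake insurance — $920.88/yr
Annual escrow total = $7,641.12 + $920.88 = $8,562.00
Base monthly escrow = $8,562.00 / 12 = $713.50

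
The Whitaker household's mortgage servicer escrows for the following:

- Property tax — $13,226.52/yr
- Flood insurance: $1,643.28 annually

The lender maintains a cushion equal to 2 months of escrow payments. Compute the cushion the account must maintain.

$2,478.30

Property tax — $13,226.52/yr
Flood insurance — $1,643.28/yr
Combined annual = $13,226.52 + $1,643.28 = $14,869.80
Per month = $14,869.80 ÷ 12 = $1,239.15
Reserve = 2 × $1,239.15 = $2,478.30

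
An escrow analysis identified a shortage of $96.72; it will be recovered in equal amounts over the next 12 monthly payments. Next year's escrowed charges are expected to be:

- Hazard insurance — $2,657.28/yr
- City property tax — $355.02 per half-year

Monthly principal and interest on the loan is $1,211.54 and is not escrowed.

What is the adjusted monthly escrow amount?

Hazard insurance — $2,657.28/yr
City property tax — $355.02 × 2 = $710.04/yr
Total annual escrow = $3,367.32
Monthly escrow = $3,367.32 ÷ 12 = $280.61
Monthly shortage recovery: $96.72 ÷ 12 = $8.06
New monthly escrow = $280.61 + $8.06 = $288.67

$288.67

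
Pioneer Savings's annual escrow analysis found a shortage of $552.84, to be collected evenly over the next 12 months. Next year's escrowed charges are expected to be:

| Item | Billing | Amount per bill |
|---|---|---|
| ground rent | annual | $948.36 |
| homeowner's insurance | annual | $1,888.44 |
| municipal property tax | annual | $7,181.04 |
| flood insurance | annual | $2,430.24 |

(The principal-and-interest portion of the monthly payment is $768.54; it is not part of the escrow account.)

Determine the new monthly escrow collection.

$1,083.41

Ground rent: $948.36 annually
Homeowner's insurance: $1,888.44 annually
Municipal property tax: $7,181.04 annually
Flood insurance: $2,430.24 annually
Total per year = $948.36 + $1,888.44 + $7,181.04 + $2,430.24 = $12,448.08
Monthly escrow = $12,448.08 / 12 = $1,037.34
Shortage per month = $552.84 ÷ 12 = $46.07
Adjusted monthly = $1,037.34 + $46.07 = $1,083.41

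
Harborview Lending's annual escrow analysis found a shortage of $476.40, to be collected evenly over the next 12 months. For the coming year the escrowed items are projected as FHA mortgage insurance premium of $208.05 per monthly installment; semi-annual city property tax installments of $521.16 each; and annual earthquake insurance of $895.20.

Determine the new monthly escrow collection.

$409.21

FHA mortgage insurance premium = $208.05 × 12 = $2,496.60 per year
City property tax = $521.16 × 2 = $1,042.32 per year
Earthquake insurance = $895.20 per year
Total annual escrow = $2,496.60 + $1,042.32 + $895.20 = $4,434.12
Monthly = $4,434.12 / 12 = $369.51
Shortage spread = $476.40 ÷ 12 = $39.70/mo
Adjusted monthly = $369.51 + $39.70 = $409.21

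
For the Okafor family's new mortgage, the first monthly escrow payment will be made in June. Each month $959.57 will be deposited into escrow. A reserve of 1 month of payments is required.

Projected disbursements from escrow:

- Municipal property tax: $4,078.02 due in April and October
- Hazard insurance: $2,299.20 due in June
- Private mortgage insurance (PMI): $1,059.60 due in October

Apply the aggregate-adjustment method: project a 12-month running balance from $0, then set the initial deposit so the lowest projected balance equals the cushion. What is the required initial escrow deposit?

$3,598.54

Cushion = 1 × $959.57 = $959.57
Trial balance (start $0, +$959.57 each month, − disbursements):
  Jun: +$959.57 − $2,299.20 → -$1,339.63
  Jul: +$959.57 → -$380.06
  Aug: +$959.57 → $579.51
  Sep: +$959.57 → $1,539.08
  Oct: +$959.57 − $5,137.62 → -$2,638.97
  Nov: +$959.57 → -$1,679.40
  Dec: +$959.57 → -$719.83
  Jan: +$959.57 → $239.74
  Feb: +$959.57 → $1,199.31
  Mar: +$959.57 → $2,158.88
  Apr: +$959.57 − $4,078.02 → -$959.57
  May: +$959.57 → $0.00
Lowest trial balance = -$2,638.97 (Oct)
Initial deposit = cushion − low point = $959.57 − (-$2,638.97) = $3,598.54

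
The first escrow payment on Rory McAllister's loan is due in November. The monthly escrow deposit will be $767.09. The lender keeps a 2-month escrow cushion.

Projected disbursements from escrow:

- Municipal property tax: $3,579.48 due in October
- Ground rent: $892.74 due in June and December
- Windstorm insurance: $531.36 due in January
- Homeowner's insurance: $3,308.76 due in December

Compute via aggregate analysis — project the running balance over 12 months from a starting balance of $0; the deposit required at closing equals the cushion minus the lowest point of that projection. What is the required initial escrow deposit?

Cushion = 2 × $767.09 = $1,534.18
Trial balance (start $0, +$767.09 each month, − disbursements):
  Nov: +$767.09 → $767.09
  Dec: +$767.09 − $4,201.50 → -$2,667.32
  Jan: +$767.09 − $531.36 → -$2,431.59
  Feb: +$767.09 → -$1,664.50
  Mar: +$767.09 → -$897.41
  Apr: +$767.09 → -$130.32
  May: +$767.09 → $636.77
  Jun: +$767.09 − $892.74 → $511.12
  Jul: +$767.09 → $1,278.21
  Aug: +$767.09 → $2,045.30
  Sep: +$767.09 → $2,812.39
  Oct: +$767.09 − $3,579.48 → $0.00
Lowest trial balance = -$2,667.32 (Dec)
Initial deposit = cushion − low point = $1,534.18 − (-$2,667.32) = $4,201.50

$4,201.50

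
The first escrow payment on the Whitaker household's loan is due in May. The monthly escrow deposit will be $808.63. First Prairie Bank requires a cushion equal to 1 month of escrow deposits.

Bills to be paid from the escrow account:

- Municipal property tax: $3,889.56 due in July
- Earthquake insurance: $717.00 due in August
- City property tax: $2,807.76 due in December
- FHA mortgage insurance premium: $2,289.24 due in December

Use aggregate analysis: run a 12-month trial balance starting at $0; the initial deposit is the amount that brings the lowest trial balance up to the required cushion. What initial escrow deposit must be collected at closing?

Cushion = 1 × $808.63 = $808.63
Trial balance (start $0, +$808.63 each month, − disbursements):
  May: +$808.63 → $808.63
  Jun: +$808.63 → $1,617.26
  Jul: +$808.63 − $3,889.56 → -$1,463.67
  Aug: +$808.63 − $717.00 → -$1,372.04
  Sep: +$808.63 → -$563.41
  Oct: +$808.63 → $245.22
  Nov: +$808.63 → $1,053.85
  Dec: +$808.63 − $5,097.00 → -$3,234.52
  Jan: +$808.63 → -$2,425.89
  Feb: +$808.63 → -$1,617.26
  Mar: +$808.63 → -$808.63
  Apr: +$808.63 → $0.00
Lowest trial balance = -$3,234.52 (Dec)
Initial deposit = cushion − low point = $808.63 − (-$3,234.52) = $4,043.15

$4,043.15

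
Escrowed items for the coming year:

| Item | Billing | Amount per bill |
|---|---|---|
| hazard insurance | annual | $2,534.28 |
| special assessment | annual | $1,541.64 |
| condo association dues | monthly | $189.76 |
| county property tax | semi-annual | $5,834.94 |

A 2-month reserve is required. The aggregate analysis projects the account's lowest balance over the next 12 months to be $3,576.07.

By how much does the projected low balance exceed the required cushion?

Hazard insurance — $2,534.28 annually
Special assessment — $1,541.64 annually
Condo association dues — $189.76 × 12 = $2,277.12 annually
County property tax — $5,834.94 × 2 = $11,669.88 annually
Annual escrow total = $18,022.92
Monthly = $18,022.92 ÷ 12 = $1,501.91
Cushion = 2 × $1,501.91 = $3,003.82
Surplus = $3,576.07 − $3,003.82 = $572.25

$572.25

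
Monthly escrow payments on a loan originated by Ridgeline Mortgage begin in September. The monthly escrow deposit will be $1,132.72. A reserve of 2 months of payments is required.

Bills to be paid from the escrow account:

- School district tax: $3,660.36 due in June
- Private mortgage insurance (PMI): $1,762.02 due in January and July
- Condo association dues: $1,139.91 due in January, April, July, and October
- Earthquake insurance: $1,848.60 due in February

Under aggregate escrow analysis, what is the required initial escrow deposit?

Cushion = 2 × $1,132.72 = $2,265.44
Trial balance (start $0, +$1,132.72 each month, − disbursements):
  Sep: +$1,132.72 → $1,132.72
  Oct: +$1,132.72 − $1,139.91 → $1,125.53
  Nov: +$1,132.72 → $2,258.25
  Dec: +$1,132.72 → $3,390.97
  Jan: +$1,132.72 − $2,901.93 → $1,621.76
  Feb: +$1,132.72 − $1,848.60 → $905.88
  Mar: +$1,132.72 → $2,038.60
  Apr: +$1,132.72 − $1,139.91 → $2,031.41
  May: +$1,132.72 → $3,164.13
  Jun: +$1,132.72 − $3,660.36 → $636.49
  Jul: +$1,132.72 − $2,901.93 → -$1,132.72
  Aug: +$1,132.72 → $0.00
Lowest trial balance = -$1,132.72 (Jul)
Initial deposit = cushion − low point = $2,265.44 − (-$1,132.72) = $3,398.16

$3,398.16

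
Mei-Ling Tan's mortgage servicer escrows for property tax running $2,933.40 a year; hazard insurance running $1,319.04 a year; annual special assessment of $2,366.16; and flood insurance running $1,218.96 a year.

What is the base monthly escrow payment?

$653.13

Property tax = $2,933.40 per year
Hazard insurance = $1,319.04 per year
Special assessment = $2,366.16 per year
Flood insurance = $1,218.96 per year
Total annual escrow = $2,933.40 + $1,319.04 + $2,366.16 + $1,218.96 = $7,837.56
Base monthly escrow = $7,837.56 ÷ 12 = $653.13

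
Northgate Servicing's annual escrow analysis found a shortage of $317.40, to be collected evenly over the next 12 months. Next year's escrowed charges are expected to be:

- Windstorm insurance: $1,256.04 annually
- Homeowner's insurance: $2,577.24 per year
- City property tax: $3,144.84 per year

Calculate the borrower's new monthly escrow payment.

Windstorm insurance: $1,256.04/yr
Homeowner's insurance: $2,577.24/yr
City property tax: $3,144.84/yr
Total per year = $1,256.04 + $2,577.24 + $3,144.84 = $6,978.12
Monthly escrow = $6,978.12 / 12 = $581.51
Shortage spread = $317.40 / 12 = $26.45/mo
New monthly escrow = $581.51 + $26.45 = $607.96

$607.96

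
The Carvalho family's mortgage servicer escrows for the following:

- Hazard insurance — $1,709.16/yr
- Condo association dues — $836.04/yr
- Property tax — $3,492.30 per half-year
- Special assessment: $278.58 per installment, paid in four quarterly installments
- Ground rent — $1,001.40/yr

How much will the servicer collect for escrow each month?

$970.46

Hazard insurance: $1,709.16
Condo association dues: $836.04
Property tax: $3,492.30 × 2 = $6,984.60
Special assessment: $278.58 × 4 = $1,114.32
Ground rent: $1,001.40
Total annual escrow = $1,709.16 + $836.04 + $6,984.60 + $1,114.32 + $1,001.40 = $11,645.52
Base monthly escrow = $11,645.52 ÷ 12 = $970.46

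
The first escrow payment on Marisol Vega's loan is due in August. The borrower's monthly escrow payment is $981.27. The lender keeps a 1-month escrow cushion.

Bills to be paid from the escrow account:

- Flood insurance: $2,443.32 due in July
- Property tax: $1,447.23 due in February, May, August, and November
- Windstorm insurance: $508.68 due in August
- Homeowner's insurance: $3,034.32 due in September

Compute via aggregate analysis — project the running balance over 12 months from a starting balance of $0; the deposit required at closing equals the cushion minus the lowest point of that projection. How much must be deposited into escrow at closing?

Cushion = 1 × $981.27 = $981.27
Trial balance (start $0, +$981.27 each month, − disbursements):
  Aug: +$981.27 − $1,955.91 → -$974.64
  Sep: +$981.27 − $3,034.32 → -$3,027.69
  Oct: +$981.27 → -$2,046.42
  Nov: +$981.27 − $1,447.23 → -$2,512.38
  Dec: +$981.27 → -$1,531.11
  Jan: +$981.27 → -$549.84
  Feb: +$981.27 − $1,447.23 → -$1,015.80
  Mar: +$981.27 → -$34.53
  Apr: +$981.27 → $946.74
  May: +$981.27 − $1,447.23 → $480.78
  Jun: +$981.27 → $1,462.05
  Jul: +$981.27 − $2,443.32 → $0.00
Lowest trial balance = -$3,027.69 (Sep)
Initial deposit = cushion − low point = $981.27 − (-$3,027.69) = $4,008.96

$4,008.96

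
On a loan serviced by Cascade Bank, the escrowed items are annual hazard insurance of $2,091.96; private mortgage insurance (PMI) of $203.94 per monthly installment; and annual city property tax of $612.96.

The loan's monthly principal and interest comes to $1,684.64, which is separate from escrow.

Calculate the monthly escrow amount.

$429.35

Hazard insurance — $2,091.96
Private mortgage insurance (PMI) — $203.94 × 12 = $2,447.28
City property tax — $612.96
Combined annual = $2,091.96 + $2,447.28 + $612.96 = $5,152.20
Monthly = $5,152.20 ÷ 12 = $429.35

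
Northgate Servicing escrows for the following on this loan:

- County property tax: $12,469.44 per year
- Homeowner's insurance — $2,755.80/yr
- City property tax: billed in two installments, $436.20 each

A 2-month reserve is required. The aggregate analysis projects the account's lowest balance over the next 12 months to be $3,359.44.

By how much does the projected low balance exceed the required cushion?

$676.50

County property tax: $12,469.44 per year
Homeowner's insurance: $2,755.80 per year
City property tax: $436.20 × 2 = $872.40 per year
Yearly total = $16,097.64
Per month = $16,097.64 / 12 = $1,341.47
Required cushion = 2 × $1,341.47 = $2,682.94
Surplus = $3,359.44 − $2,682.94 = $676.50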